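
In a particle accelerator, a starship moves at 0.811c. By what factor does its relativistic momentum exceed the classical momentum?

p_rel = γmv, p_class = mv
Ratio = γ = 1/√(1 - 0.811²)
= 1/√(0.342279) = 1.709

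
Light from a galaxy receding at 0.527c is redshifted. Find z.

β = 0.527
(1+β)/(1-β) = 1.527/0.473 = 3.22833
√(3.22833) = 1.7968
z = 1.7968 - 1 = 0.7968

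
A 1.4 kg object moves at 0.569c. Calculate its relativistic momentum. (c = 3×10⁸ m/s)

γ = 1/√(1 - 0.569²) = 1.216
v = 0.569 × 3×10⁸ = 1.707×10⁸ m/s
p = γmv = 1.216 × 1.4 × 1.707×10⁸ = 2.906×10⁸ kg·m/s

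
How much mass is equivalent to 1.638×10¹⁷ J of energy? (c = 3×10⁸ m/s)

From E = mc², we get m = E/c²
c² = (3×10⁸)² = 9×10¹⁶ m²/s²
m = 1.638×10¹⁷ / 9×10¹⁶ = 1.820 kg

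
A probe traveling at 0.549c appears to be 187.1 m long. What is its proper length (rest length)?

Contracted length L = 187.1 m
γ = 1/√(1 - 0.549²) = 1.19643
L₀ = γL = 1.19643 × 187.1 = 223.9 m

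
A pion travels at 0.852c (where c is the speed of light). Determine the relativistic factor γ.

v/c = 0.852, so (v/c)² = 0.725904
1 - (v/c)² = 0.274096
γ = 1/√(0.274096) = 1.910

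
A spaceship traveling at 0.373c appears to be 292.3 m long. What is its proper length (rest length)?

Contracted length L = 292.3 m
γ = 1/√(1 - 0.373²) = 1.0778
L₀ = γL = 1.0778 × 292.3 = 315.0 m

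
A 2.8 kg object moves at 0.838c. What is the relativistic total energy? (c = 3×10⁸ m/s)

γ = 1/√(1 - 0.838²) = 1.8326
mc² = 2.8 × (3×10⁸)² = 2.520×10¹⁷ J
E = γmc² = 1.8326 × 2.520×10¹⁷ = 4.618×10¹⁷ J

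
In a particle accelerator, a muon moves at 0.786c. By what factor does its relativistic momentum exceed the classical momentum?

p_rel = γmv, p_class = mv
Ratio = γ = 1/√(1 - 0.786²)
= 1/√(0.382204) = 1.618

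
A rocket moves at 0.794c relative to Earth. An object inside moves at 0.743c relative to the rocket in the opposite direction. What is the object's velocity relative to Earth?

Object's velocity in rocket frame is u' = -0.743c
u = (u' + v)/(1 + u'v/c²) = (v - 0.743)/(1 - 0.743·v/c²)
Numerator: 0.794 - 0.743 = 0.051
Denominator: 1 - 0.589942 = 0.410058
u = 0.051/0.410058 = 0.1244c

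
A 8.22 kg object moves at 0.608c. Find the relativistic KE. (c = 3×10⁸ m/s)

γ = 1/√(1 - 0.608²) = 1.2595
γ - 1 = 0.2595
KE = (γ-1)mc² = 0.2595 × 8.22 × (3×10⁸)² = 1.920×10¹⁷ J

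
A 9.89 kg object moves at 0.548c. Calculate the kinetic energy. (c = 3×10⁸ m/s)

γ = 1/√(1 - 0.548²) = 1.1955
γ - 1 = 0.1955
KE = (γ-1)mc² = 0.1955 × 9.89 × (3×10⁸)² = 1.740×10¹⁷ J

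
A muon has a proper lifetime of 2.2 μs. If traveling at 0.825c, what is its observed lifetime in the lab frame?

Proper lifetime τ₀ = 2.2 μs
γ = 1/√(1 - 0.825²) = 1.7695
τ = γτ₀ = 1.7695 × 2.2 μs = 3.893 μs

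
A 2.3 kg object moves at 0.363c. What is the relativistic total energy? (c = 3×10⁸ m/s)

γ = 1/√(1 - 0.363²) = 1.0732
mc² = 2.3 × (3×10⁸)² = 2.070×10¹⁷ J
E = γmc² = 1.0732 × 2.070×10¹⁷ = 2.222×10¹⁷ J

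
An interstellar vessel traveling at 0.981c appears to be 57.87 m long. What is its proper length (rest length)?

Contracted length L = 57.87 m
γ = 1/√(1 - 0.981²) = 5.154
L₀ = γL = 5.154 × 57.87 = 298.3 m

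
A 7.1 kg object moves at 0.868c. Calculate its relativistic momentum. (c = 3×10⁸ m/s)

γ = 1/√(1 - 0.868²) = 2.0138
v = 0.868 × 3×10⁸ = 2.604×10⁸ m/s
p = γmv = 2.0138 × 7.1 × 2.604×10⁸ = 3.723×10⁹ kg·m/s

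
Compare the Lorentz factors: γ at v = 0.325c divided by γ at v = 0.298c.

γ₁ = 1/√(1 - 0.325²) = 1.057
γ₂ = 1/√(1 - 0.298²) = 1.048
γ₁/γ₂ = 1.057/1.048 = 1.009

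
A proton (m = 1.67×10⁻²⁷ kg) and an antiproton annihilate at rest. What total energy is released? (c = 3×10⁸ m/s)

Both particles have the same rest mass, so total mass = 2m
E = 2m·c² = 2 × 1.67×10⁻²⁷ × (3×10⁸)²
= 2 × 1.67×10⁻²⁷ × 9×10¹⁶
= 3.006×10⁻¹⁰ J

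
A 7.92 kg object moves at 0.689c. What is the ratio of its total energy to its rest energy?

E = γmc², E₀ = mc²
E/E₀ = γ = 1/√(1 - 0.689²) = 1.380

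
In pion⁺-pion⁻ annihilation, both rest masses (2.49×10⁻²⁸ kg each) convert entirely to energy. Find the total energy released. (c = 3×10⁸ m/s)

Both particles have the same rest mass, so total mass = 2m
E = 2m·c² = 2 × 2.49×10⁻²⁸ × (3×10⁸)²
= 2 × 2.49×10⁻²⁸ × 9×10¹⁶
= 4.482×10⁻¹¹ J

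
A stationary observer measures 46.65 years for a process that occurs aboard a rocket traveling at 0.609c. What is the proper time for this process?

Dilated time Δt = 46.65 years
γ = 1/√(1 - 0.609²) = 1.2608
Δt₀ = Δt/γ = 46.65/1.2608 = 37.00 years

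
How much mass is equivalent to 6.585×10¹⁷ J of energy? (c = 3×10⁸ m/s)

From E = mc², we get m = E/c²
c² = (3×10⁸)² = 9×10¹⁶ m²/s²
m = 6.585×10¹⁷ / 9×10¹⁶ = 7.317 kg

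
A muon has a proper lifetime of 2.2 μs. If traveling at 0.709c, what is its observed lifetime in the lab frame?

Proper lifetime τ₀ = 2.2 μs
γ = 1/√(1 - 0.709²) = 1.418
τ = γτ₀ = 1.418 × 2.2 μs = 3.120 μs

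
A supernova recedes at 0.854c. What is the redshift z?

β = 0.854
(1+β)/(1-β) = 1.854/0.146 = 12.70
√(12.70) = 3.564
z = 3.564 - 1 = 2.564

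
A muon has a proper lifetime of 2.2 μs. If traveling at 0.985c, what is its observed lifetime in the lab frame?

Proper lifetime τ₀ = 2.2 μs
γ = 1/√(1 - 0.985²) = 5.795
τ = γτ₀ = 5.795 × 2.2 μs = 12.75 μs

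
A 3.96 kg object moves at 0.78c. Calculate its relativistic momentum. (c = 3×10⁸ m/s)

γ = 1/√(1 - 0.78²) = 1.598
v = 0.78 × 3×10⁸ = 2.340×10⁸ m/s
p = γmv = 1.598 × 3.96 × 2.340×10⁸ = 1.481×10⁹ kg·m/s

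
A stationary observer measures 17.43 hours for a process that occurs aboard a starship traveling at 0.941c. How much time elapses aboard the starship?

Dilated time Δt = 17.43 hours
γ = 1/√(1 - 0.941²) = 2.955
Δt₀ = Δt/γ = 17.43/2.955 = 5.898 hours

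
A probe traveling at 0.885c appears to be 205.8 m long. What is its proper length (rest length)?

Contracted length L = 205.8 m
γ = 1/√(1 - 0.885²) = 2.1478
L₀ = γL = 2.1478 × 205.8 = 442.0 m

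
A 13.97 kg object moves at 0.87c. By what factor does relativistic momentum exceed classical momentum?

p_rel = γmv, p_class = mv
Ratio = γ = 1/√(1 - 0.87²) = 2.028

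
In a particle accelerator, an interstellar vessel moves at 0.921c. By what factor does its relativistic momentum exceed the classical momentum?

p_rel = γmv, p_class = mv
Ratio = γ = 1/√(1 - 0.921²)
= 1/√(0.151759) = 2.567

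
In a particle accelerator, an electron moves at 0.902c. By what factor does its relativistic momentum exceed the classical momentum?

p_rel = γmv, p_class = mv
Ratio = γ = 1/√(1 - 0.902²)
= 1/√(0.186396) = 2.316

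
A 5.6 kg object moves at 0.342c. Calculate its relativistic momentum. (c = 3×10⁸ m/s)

γ = 1/√(1 - 0.342²) = 1.0642
v = 0.342 × 3×10⁸ = 1.026×10⁸ m/s
p = γmv = 1.0642 × 5.6 × 1.026×10⁸ = 6.114×10⁸ kg·m/s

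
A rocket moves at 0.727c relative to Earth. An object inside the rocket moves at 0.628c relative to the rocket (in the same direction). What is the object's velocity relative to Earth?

u = (u' + v)/(1 + u'v/c²)
Numerator: 0.628 + 0.727 = 1.355
Denominator: 1 + 0.456556 = 1.456556
u = 1.355/1.456556 = 0.9303c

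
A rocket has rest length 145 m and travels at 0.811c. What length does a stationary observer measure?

Proper length L₀ = 145 m
γ = 1/√(1 - 0.811²) = 1.7093
L = L₀/γ = 145/1.7093 = 84.83 m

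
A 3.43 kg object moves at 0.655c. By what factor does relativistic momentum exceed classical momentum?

p_rel = γmv, p_class = mv
Ratio = γ = 1/√(1 - 0.655²) = 1.323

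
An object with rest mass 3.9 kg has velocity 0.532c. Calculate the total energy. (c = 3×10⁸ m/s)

γ = 1/√(1 - 0.532²) = 1.181
mc² = 3.9 × (3×10⁸)² = 3.510×10¹⁷ J
E = γmc² = 1.181 × 3.510×10¹⁷ = 4.145×10¹⁷ J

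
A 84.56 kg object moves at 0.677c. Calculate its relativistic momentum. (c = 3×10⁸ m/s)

γ = 1/√(1 - 0.677²) = 1.3587
v = 0.677 × 3×10⁸ = 2.031×10⁸ m/s
p = γmv = 1.3587 × 84.56 × 2.031×10⁸ = 2.333×10¹⁰ kg·m/s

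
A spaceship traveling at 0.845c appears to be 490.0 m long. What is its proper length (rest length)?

Contracted length L = 490.0 m
γ = 1/√(1 - 0.845²) = 1.870
L₀ = γL = 1.870 × 490.0 = 916.3 m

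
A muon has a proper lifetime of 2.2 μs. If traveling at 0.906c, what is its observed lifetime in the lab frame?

Proper lifetime τ₀ = 2.2 μs
γ = 1/√(1 - 0.906²) = 2.3625
τ = γτ₀ = 2.3625 × 2.2 μs = 5.198 μs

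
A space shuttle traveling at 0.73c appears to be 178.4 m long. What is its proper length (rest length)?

Contracted length L = 178.4 m
γ = 1/√(1 - 0.73²) = 1.463
L₀ = γL = 1.463 × 178.4 = 261.0 m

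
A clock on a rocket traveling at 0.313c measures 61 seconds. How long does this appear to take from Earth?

Proper time Δt₀ = 61 seconds
γ = 1/√(1 - 0.313²) = 1.053
Δt = γΔt₀ = 1.053 × 61 = 64.23 seconds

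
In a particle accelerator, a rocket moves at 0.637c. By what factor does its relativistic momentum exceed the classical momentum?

p_rel = γmv, p_class = mv
Ratio = γ = 1/√(1 - 0.637²)
= 1/√(0.594231) = 1.297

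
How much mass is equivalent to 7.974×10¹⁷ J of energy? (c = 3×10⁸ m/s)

From E = mc², we get m = E/c²
c² = (3×10⁸)² = 9×10¹⁶ m²/s²
m = 7.974×10¹⁷ / 9×10¹⁶ = 8.860 kg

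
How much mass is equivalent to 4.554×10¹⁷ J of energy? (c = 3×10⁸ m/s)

From E = mc², we get m = E/c²
c² = (3×10⁸)² = 9×10¹⁶ m²/s²
m = 4.554×10¹⁷ / 9×10¹⁶ = 5.060 kg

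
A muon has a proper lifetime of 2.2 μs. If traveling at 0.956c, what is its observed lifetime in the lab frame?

Proper lifetime τ₀ = 2.2 μs
γ = 1/√(1 - 0.956²) = 3.4087
τ = γτ₀ = 3.4087 × 2.2 μs = 7.499 μs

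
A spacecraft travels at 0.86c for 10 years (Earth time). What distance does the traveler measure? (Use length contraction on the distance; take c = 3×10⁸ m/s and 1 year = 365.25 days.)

Earth distance: d = v × t = 0.86c × 10 yr = 8.1419×10¹⁶ m
γ = 1.9597
d' = d/γ = 8.1419×10¹⁶/1.9597 = 4.155×10¹⁶ m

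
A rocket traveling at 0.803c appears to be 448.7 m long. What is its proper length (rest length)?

Contracted length L = 448.7 m
γ = 1/√(1 - 0.803²) = 1.678
L₀ = γL = 1.678 × 448.7 = 752.9 m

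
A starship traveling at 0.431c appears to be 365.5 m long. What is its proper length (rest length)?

Contracted length L = 365.5 m
γ = 1/√(1 - 0.431²) = 1.10822
L₀ = γL = 1.10822 × 365.5 = 405.1 m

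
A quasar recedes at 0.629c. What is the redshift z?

β = 0.629
(1+β)/(1-β) = 1.629/0.371 = 4.391
√(4.391) = 2.095
z = 2.095 - 1 = 1.095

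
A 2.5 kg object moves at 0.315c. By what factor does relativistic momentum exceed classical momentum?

p_rel = γmv, p_class = mv
Ratio = γ = 1/√(1 - 0.315²) = 1.054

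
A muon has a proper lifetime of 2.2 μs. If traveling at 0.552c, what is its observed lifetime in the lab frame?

Proper lifetime τ₀ = 2.2 μs
γ = 1/√(1 - 0.552²) = 1.199
τ = γτ₀ = 1.199 × 2.2 μs = 2.638 μs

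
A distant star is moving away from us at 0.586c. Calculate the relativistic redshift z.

β = 0.586
(1+β)/(1-β) = 1.586/0.414 = 3.831
√(3.831) = 1.9573
z = 1.9573 - 1 = 0.9573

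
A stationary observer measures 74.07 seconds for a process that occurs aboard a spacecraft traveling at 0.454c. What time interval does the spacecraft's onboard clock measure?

Dilated time Δt = 74.07 seconds
γ = 1/√(1 - 0.454²) = 1.1223
Δt₀ = Δt/γ = 74.07/1.1223 = 66.00 seconds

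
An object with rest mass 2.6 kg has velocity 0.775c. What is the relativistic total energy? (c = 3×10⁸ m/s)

γ = 1/√(1 - 0.775²) = 1.5824
mc² = 2.6 × (3×10⁸)² = 2.340×10¹⁷ J
E = γmc² = 1.5824 × 2.340×10¹⁷ = 3.703×10¹⁷ J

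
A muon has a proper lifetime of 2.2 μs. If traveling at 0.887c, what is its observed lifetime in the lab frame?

Proper lifetime τ₀ = 2.2 μs
γ = 1/√(1 - 0.887²) = 2.1656
τ = γτ₀ = 2.1656 × 2.2 μs = 4.764 μs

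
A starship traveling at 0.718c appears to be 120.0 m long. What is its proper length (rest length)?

Contracted length L = 120.0 m
γ = 1/√(1 - 0.718²) = 1.437
L₀ = γL = 1.437 × 120.0 = 172.4 m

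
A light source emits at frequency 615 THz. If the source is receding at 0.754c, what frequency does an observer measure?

β = v/c = 0.754
(1-β)/(1+β) = 0.246/1.754 = 0.14025
Doppler factor = √(0.14025) = 0.3745
f_obs = 615 × 0.3745 = 230.3 THz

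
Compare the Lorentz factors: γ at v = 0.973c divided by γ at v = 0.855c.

γ₁ = 1/√(1 - 0.973²) = 4.333
γ₂ = 1/√(1 - 0.855²) = 1.928
γ₁/γ₂ = 4.333/1.928 = 2.247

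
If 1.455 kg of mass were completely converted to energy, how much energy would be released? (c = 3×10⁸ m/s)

Using E = mc²:
c² = (3×10⁸)² = 9×10¹⁶ m²/s²
E = 1.455 × 9×10¹⁶ = 1.310×10¹⁷ J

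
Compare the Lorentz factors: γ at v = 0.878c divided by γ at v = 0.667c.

γ₁ = 1/√(1 - 0.878²) = 2.089
γ₂ = 1/√(1 - 0.667²) = 1.342
γ₁/γ₂ = 2.089/1.342 = 1.557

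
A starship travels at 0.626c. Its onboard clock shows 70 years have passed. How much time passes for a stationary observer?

Proper time Δt₀ = 70 years
γ = 1/√(1 - 0.626²) = 1.2823
Δt = γΔt₀ = 1.2823 × 70 = 89.76 years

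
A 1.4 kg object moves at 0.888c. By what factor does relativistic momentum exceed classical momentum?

p_rel = γmv, p_class = mv
Ratio = γ = 1/√(1 - 0.888²) = 2.175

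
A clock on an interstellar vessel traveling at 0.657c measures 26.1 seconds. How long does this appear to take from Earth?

Proper time Δt₀ = 26.1 seconds
γ = 1/√(1 - 0.657²) = 1.3265
Δt = γΔt₀ = 1.3265 × 26.1 = 34.62 seconds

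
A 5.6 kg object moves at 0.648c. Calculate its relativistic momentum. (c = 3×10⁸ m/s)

γ = 1/√(1 - 0.648²) = 1.313
v = 0.648 × 3×10⁸ = 1.944×10⁸ m/s
p = γmv = 1.313 × 5.6 × 1.944×10⁸ = 1.429×10⁹ kg·m/s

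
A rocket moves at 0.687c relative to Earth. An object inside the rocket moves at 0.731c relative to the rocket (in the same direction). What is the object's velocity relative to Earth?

u = (u' + v)/(1 + u'v/c²)
Numerator: 0.731 + 0.687 = 1.418
Denominator: 1 + 0.502197 = 1.502197
u = 1.418/1.502197 = 0.9440c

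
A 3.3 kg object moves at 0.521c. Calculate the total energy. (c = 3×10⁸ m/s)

γ = 1/√(1 - 0.521²) = 1.1716
mc² = 3.3 × (3×10⁸)² = 2.970×10¹⁷ J
E = γmc² = 1.1716 × 2.970×10¹⁷ = 3.480×10¹⁷ J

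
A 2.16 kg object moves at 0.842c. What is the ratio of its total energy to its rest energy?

E = γmc², E₀ = mc²
E/E₀ = γ = 1/√(1 - 0.842²) = 1.854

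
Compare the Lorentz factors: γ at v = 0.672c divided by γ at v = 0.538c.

γ₁ = 1/√(1 - 0.672²) = 1.350
γ₂ = 1/√(1 - 0.538²) = 1.186
γ₁/γ₂ = 1.350/1.186 = 1.138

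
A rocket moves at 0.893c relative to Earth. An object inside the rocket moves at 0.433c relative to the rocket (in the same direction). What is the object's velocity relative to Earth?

u = (u' + v)/(1 + u'v/c²)
Numerator: 0.433 + 0.893 = 1.326
Denominator: 1 + 0.386669 = 1.386669
u = 1.326/1.386669 = 0.9562c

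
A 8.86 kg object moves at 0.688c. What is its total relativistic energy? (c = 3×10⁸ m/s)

γ = 1/√(1 - 0.688²) = 1.378
mc² = 8.86 × (3×10⁸)² = 7.974×10¹⁷ J
E = γmc² = 1.378 × 7.974×10¹⁷ = 1.099×10¹⁸ J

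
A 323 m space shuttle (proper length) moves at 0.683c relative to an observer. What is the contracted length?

Proper length L₀ = 323 m
γ = 1/√(1 - 0.683²) = 1.369
L = L₀/γ = 323/1.369 = 235.9 m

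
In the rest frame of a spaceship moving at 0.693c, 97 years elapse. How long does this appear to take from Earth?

Proper time Δt₀ = 97 years
γ = 1/√(1 - 0.693²) = 1.387
Δt = γΔt₀ = 1.387 × 97 = 134.5 years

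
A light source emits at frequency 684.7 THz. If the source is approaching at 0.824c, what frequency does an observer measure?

β = v/c = 0.824
(1+β)/(1-β) = 1.824/0.176 = 10.36
Doppler factor = √(10.36) = 3.219
f_obs = 684.7 × 3.219 = 2204 THz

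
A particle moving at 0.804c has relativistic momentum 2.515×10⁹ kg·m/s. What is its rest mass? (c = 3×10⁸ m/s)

γ = 1/√(1 - 0.804²) = 1.6817
v = 0.804 × 3×10⁸ = 2.412×10⁸ m/s
m = p/(γv) = 2.515×10⁹/(1.6817 × 2.412×10⁸) = 6.200 kg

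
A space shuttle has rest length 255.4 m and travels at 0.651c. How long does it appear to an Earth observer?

Proper length L₀ = 255.4 m
γ = 1/√(1 - 0.651²) = 1.317
L = L₀/γ = 255.4/1.317 = 193.9 m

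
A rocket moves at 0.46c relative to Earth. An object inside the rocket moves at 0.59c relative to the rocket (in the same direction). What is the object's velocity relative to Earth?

u = (u' + v)/(1 + u'v/c²)
Numerator: 0.59 + 0.46 = 1.05
Denominator: 1 + 0.2714 = 1.2714
u = 1.05/1.2714 = 0.8259c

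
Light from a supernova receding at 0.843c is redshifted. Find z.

β = 0.843
(1+β)/(1-β) = 1.843/0.157 = 11.74
√(11.74) = 3.426
z = 3.426 - 1 = 2.426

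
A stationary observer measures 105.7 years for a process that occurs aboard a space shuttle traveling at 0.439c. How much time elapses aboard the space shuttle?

Dilated time Δt = 105.7 years
γ = 1/√(1 - 0.439²) = 1.113
Δt₀ = Δt/γ = 105.7/1.113 = 94.97 years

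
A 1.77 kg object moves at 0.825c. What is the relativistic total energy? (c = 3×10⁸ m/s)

γ = 1/√(1 - 0.825²) = 1.7695
mc² = 1.77 × (3×10⁸)² = 1.593×10¹⁷ J
E = γmc² = 1.7695 × 1.593×10¹⁷ = 2.819×10¹⁷ J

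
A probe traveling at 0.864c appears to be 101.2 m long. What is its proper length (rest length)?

Contracted length L = 101.2 m
γ = 1/√(1 - 0.864²) = 1.986
L₀ = γL = 1.986 × 101.2 = 201.0 m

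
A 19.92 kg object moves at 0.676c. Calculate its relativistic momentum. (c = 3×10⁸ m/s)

γ = 1/√(1 - 0.676²) = 1.357
v = 0.676 × 3×10⁸ = 2.028×10⁸ m/s
p = γmv = 1.357 × 19.92 × 2.028×10⁸ = 5.482×10⁹ kg·m/s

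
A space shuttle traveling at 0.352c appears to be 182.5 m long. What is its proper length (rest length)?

Contracted length L = 182.5 m
γ = 1/√(1 - 0.352²) = 1.0684
L₀ = γL = 1.0684 × 182.5 = 195.0 m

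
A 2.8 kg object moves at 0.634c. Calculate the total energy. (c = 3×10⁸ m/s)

γ = 1/√(1 - 0.634²) = 1.2931
mc² = 2.8 × (3×10⁸)² = 2.520×10¹⁷ J
E = γmc² = 1.2931 × 2.520×10¹⁷ = 3.259×10¹⁷ J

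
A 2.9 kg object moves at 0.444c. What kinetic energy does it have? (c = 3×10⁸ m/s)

γ = 1/√(1 - 0.444²) = 1.11604
γ - 1 = 0.11604
KE = (γ-1)mc² = 0.11604 × 2.9 × (3×10⁸)² = 3.029×10¹⁶ J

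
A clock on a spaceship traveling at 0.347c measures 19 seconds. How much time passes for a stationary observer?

Proper time Δt₀ = 19 seconds
γ = 1/√(1 - 0.347²) = 1.0663
Δt = γΔt₀ = 1.0663 × 19 = 20.26 seconds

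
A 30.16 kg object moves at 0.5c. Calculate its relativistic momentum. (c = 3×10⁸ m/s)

γ = 1/√(1 - 0.5²) = 1.1547
v = 0.5 × 3×10⁸ = 1.500×10⁸ m/s
p = γmv = 1.1547 × 30.16 × 1.500×10⁸ = 5.224×10⁹ kg·m/s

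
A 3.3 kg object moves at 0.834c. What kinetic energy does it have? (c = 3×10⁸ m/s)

γ = 1/√(1 - 0.834²) = 1.8124
γ - 1 = 0.8124
KE = (γ-1)mc² = 0.8124 × 3.3 × (3×10⁸)² = 2.413×10¹⁷ J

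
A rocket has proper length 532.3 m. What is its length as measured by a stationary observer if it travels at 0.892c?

Proper length L₀ = 532.3 m
γ = 1/√(1 - 0.892²) = 2.212
L = L₀/γ = 532.3/2.212 = 240.6 m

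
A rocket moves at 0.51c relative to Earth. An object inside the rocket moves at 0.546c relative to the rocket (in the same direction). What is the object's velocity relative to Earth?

u = (u' + v)/(1 + u'v/c²)
Numerator: 0.546 + 0.51 = 1.056
Denominator: 1 + 0.27846 = 1.27846
u = 1.056/1.27846 = 0.8260c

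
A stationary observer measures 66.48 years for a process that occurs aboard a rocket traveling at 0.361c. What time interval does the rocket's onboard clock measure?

Dilated time Δt = 66.48 years
γ = 1/√(1 - 0.361²) = 1.0723
Δt₀ = Δt/γ = 66.48/1.0723 = 62.00 years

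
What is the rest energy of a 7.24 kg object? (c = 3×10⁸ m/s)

c² = (3×10⁸)² = 9.000×10¹⁶ m²/s²
E₀ = mc² = 7.24 × 9.000×10¹⁶ = 6.516×10¹⁷ J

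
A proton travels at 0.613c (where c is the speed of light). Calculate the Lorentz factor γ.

v/c = 0.613, so (v/c)² = 0.375769
1 - (v/c)² = 0.624231
γ = 1/√(0.624231) = 1.266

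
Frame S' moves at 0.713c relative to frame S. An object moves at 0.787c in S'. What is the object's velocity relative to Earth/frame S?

u = (u' + v)/(1 + u'v/c²)
Numerator: 0.787 + 0.713 = 1.5
Denominator: 1 + 0.561131 = 1.561131
u = 1.5/1.561131 = 0.9608c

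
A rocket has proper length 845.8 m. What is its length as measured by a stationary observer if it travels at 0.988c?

Proper length L₀ = 845.8 m
γ = 1/√(1 - 0.988²) = 6.474
L = L₀/γ = 845.8/6.474 = 130.6 m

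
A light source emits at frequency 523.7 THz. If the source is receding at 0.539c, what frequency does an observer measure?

β = v/c = 0.539
(1-β)/(1+β) = 0.461/1.539 = 0.2995
Doppler factor = √(0.2995) = 0.5473
f_obs = 523.7 × 0.5473 = 286.6 THz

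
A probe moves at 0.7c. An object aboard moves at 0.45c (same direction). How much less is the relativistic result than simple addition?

Classical: u' + v = 0.45 + 0.7 = 1.15c
Relativistic: u = (0.45 + 0.7)/(1 + 0.315) = 1.15/1.315 = 0.8745c
Difference: 1.15 - 0.8745 = 0.2755c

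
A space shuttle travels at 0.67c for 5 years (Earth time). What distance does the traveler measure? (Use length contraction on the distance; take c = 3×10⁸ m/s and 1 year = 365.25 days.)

Earth distance: d = v × t = 0.67c × 5 yr = 3.1715×10¹⁶ m
γ = 1.3471
d' = d/γ = 3.1715×10¹⁶/1.3471 = 2.354×10¹⁶ m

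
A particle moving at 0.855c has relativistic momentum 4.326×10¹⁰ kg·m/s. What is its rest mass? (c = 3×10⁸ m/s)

γ = 1/√(1 - 0.855²) = 1.9282
v = 0.855 × 3×10⁸ = 2.565×10⁸ m/s
m = p/(γv) = 4.326×10¹⁰/(1.9282 × 2.565×10⁸) = 87.47 kg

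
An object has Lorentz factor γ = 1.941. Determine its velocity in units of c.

From γ = 1/√(1 - v²/c²):
1/γ² = 1/1.941² = 0.2654
v²/c² = 1 - 0.2654 = 0.7346
v/c = √(0.7346) = 0.8571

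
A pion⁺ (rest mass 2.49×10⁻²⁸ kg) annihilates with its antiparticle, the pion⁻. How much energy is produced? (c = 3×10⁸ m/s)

Both particles have the same rest mass, so total mass = 2m
E = 2m·c² = 2 × 2.49×10⁻²⁸ × (3×10⁸)²
= 2 × 2.49×10⁻²⁸ × 9×10¹⁶
= 4.482×10⁻¹¹ J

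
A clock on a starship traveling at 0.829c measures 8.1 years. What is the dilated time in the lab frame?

Proper time Δt₀ = 8.1 years
γ = 1/√(1 - 0.829²) = 1.788
Δt = γΔt₀ = 1.788 × 8.1 = 14.48 years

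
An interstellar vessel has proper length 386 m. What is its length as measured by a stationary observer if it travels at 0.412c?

Proper length L₀ = 386 m
γ = 1/√(1 - 0.412²) = 1.0975
L = L₀/γ = 386/1.0975 = 351.7 m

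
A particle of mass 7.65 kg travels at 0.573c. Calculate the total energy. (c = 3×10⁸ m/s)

γ = 1/√(1 - 0.573²) = 1.2202
mc² = 7.65 × (3×10⁸)² = 6.885×10¹⁷ J
E = γmc² = 1.2202 × 6.885×10¹⁷ = 8.401×10¹⁷ J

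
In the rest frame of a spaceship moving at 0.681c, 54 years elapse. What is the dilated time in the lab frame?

Proper time Δt₀ = 54 years
γ = 1/√(1 - 0.681²) = 1.3656
Δt = γΔt₀ = 1.3656 × 54 = 73.74 years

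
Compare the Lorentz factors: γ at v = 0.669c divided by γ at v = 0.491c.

γ₁ = 1/√(1 - 0.669²) = 1.345
γ₂ = 1/√(1 - 0.491²) = 1.148
γ₁/γ₂ = 1.345/1.148 = 1.172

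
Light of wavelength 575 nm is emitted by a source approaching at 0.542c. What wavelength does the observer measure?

β = 0.542
Wavelength Doppler factor = √(0.458/1.542) = √(0.2970) = 0.5450
λ_obs = 575 × 0.5450 = 313.4 nm (blueshift)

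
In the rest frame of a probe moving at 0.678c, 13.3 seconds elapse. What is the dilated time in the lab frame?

Proper time Δt₀ = 13.3 seconds
γ = 1/√(1 - 0.678²) = 1.360
Δt = γΔt₀ = 1.360 × 13.3 = 18.09 seconds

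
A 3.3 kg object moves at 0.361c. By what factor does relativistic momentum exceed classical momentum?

p_rel = γmv, p_class = mv
Ratio = γ = 1/√(1 - 0.361²) = 1.072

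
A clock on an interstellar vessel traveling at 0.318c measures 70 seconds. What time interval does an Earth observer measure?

Proper time Δt₀ = 70 seconds
γ = 1/√(1 - 0.318²) = 1.05475
Δt = γΔt₀ = 1.05475 × 70 = 73.83 seconds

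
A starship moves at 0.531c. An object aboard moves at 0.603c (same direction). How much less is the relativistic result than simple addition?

Classical: u' + v = 0.603 + 0.531 = 1.134c
Relativistic: u = (0.603 + 0.531)/(1 + 0.320193) = 1.134/1.320193 = 0.8590c
Difference: 1.134 - 0.8590 = 0.2750c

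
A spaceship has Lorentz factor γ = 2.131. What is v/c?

From γ = 1/√(1 - v²/c²):
1/γ² = 1/2.131² = 0.2202
v²/c² = 1 - 0.2202 = 0.7798
v/c = √(0.7798) = 0.8831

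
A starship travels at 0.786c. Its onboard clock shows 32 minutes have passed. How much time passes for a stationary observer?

Proper time Δt₀ = 32 minutes
γ = 1/√(1 - 0.786²) = 1.6175
Δt = γΔt₀ = 1.6175 × 32 = 51.76 minutes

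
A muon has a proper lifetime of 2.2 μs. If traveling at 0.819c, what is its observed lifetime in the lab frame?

Proper lifetime τ₀ = 2.2 μs
γ = 1/√(1 - 0.819²) = 1.7428
τ = γτ₀ = 1.7428 × 2.2 μs = 3.834 μs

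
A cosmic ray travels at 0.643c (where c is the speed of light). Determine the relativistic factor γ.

v/c = 0.643, so (v/c)² = 0.413449
1 - (v/c)² = 0.586551
γ = 1/√(0.586551) = 1.306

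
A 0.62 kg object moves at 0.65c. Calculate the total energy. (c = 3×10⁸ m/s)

γ = 1/√(1 - 0.65²) = 1.316
mc² = 0.62 × (3×10⁸)² = 5.580×10¹⁶ J
E = γmc² = 1.316 × 5.580×10¹⁶ = 7.343×10¹⁶ J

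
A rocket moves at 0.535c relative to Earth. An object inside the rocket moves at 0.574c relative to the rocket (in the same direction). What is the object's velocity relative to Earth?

u = (u' + v)/(1 + u'v/c²)
Numerator: 0.574 + 0.535 = 1.109
Denominator: 1 + 0.30709 = 1.30709
u = 1.109/1.30709 = 0.8484c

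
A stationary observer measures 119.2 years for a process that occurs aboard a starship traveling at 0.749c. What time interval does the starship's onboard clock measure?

Dilated time Δt = 119.2 years
γ = 1/√(1 - 0.749²) = 1.5093
Δt₀ = Δt/γ = 119.2/1.5093 = 78.98 years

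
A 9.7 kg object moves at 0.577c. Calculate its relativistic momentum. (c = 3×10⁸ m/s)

γ = 1/√(1 - 0.577²) = 1.2244
v = 0.577 × 3×10⁸ = 1.731×10⁸ m/s
p = γmv = 1.2244 × 9.7 × 1.731×10⁸ = 2.056×10⁹ kg·m/s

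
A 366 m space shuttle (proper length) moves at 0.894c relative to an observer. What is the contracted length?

Proper length L₀ = 366 m
γ = 1/√(1 - 0.894²) = 2.232
L = L₀/γ = 366/2.232 = 164.0 m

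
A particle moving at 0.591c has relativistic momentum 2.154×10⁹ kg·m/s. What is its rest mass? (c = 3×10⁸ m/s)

γ = 1/√(1 - 0.591²) = 1.2397
v = 0.591 × 3×10⁸ = 1.773×10⁸ m/s
m = p/(γv) = 2.154×10⁹/(1.2397 × 1.773×10⁸) = 9.800 kg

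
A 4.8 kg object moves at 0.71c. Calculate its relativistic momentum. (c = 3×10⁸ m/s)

γ = 1/√(1 - 0.71²) = 1.420
v = 0.71 × 3×10⁸ = 2.130×10⁸ m/s
p = γmv = 1.420 × 4.8 × 2.130×10⁸ = 1.452×10⁹ kg·m/s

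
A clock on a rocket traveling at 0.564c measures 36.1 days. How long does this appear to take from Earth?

Proper time Δt₀ = 36.1 days
γ = 1/√(1 - 0.564²) = 1.211
Δt = γΔt₀ = 1.211 × 36.1 = 43.72 days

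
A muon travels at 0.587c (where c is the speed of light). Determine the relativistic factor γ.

v/c = 0.587, so (v/c)² = 0.344569
1 - (v/c)² = 0.655431
γ = 1/√(0.655431) = 1.235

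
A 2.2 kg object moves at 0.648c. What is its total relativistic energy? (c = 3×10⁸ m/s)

γ = 1/√(1 - 0.648²) = 1.313
mc² = 2.2 × (3×10⁸)² = 1.980×10¹⁷ J
E = γmc² = 1.313 × 1.980×10¹⁷ = 2.600×10¹⁷ J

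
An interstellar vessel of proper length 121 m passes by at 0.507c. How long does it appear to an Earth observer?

Proper length L₀ = 121 m
γ = 1/√(1 - 0.507²) = 1.160
L = L₀/γ = 121/1.160 = 104.3 m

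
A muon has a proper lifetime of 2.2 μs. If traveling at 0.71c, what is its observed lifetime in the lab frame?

Proper lifetime τ₀ = 2.2 μs
γ = 1/√(1 - 0.71²) = 1.420
τ = γτ₀ = 1.420 × 2.2 μs = 3.124 μs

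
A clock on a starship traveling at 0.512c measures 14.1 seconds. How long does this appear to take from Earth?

Proper time Δt₀ = 14.1 seconds
γ = 1/√(1 - 0.512²) = 1.164
Δt = γΔt₀ = 1.164 × 14.1 = 16.41 seconds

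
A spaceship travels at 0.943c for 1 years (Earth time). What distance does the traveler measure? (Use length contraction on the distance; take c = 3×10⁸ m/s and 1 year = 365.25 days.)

Earth distance: d = v × t = 0.943c × 1 yr = 8.928×10¹⁵ m
γ = 3.005
d' = d/γ = 8.928×10¹⁵/3.005 = 2.971×10¹⁵ m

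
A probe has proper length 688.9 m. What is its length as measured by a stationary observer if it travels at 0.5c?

Proper length L₀ = 688.9 m
γ = 1/√(1 - 0.5²) = 1.1547
L = L₀/γ = 688.9/1.1547 = 596.6 m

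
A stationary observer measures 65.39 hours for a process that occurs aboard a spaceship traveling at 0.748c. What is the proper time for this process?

Dilated time Δt = 65.39 hours
γ = 1/√(1 - 0.748²) = 1.5067
Δt₀ = Δt/γ = 65.39/1.5067 = 43.40 hours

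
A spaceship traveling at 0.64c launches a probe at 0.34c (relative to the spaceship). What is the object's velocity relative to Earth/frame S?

u = (u' + v)/(1 + u'v/c²)
Numerator: 0.34 + 0.64 = 0.98
Denominator: 1 + 0.2176 = 1.2176
u = 0.98/1.2176 = 0.8049c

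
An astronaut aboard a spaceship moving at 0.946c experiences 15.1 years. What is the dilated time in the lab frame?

Proper time Δt₀ = 15.1 years
γ = 1/√(1 - 0.946²) = 3.085
Δt = γΔt₀ = 3.085 × 15.1 = 46.58 years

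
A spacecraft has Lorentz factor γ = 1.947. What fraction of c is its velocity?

From γ = 1/√(1 - v²/c²):
1/γ² = 1/1.947² = 0.2638
v²/c² = 1 - 0.2638 = 0.7362
v/c = √(0.7362) = 0.8580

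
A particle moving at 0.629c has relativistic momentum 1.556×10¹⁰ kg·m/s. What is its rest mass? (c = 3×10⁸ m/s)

γ = 1/√(1 - 0.629²) = 1.28633
v = 0.629 × 3×10⁸ = 1.887×10⁸ m/s
m = p/(γv) = 1.556×10¹⁰/(1.28633 × 1.887×10⁸) = 64.10 kg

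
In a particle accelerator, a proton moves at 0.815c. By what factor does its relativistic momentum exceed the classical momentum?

p_rel = γmv, p_class = mv
Ratio = γ = 1/√(1 - 0.815²)
= 1/√(0.335775) = 1.726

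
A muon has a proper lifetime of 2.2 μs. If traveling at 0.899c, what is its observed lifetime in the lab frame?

Proper lifetime τ₀ = 2.2 μs
γ = 1/√(1 - 0.899²) = 2.283
τ = γτ₀ = 2.283 × 2.2 μs = 5.023 μs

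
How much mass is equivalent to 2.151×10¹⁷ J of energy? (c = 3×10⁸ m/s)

From E = mc², we get m = E/c²
c² = (3×10⁸)² = 9×10¹⁶ m²/s²
m = 2.151×10¹⁷ / 9×10¹⁶ = 2.390 kg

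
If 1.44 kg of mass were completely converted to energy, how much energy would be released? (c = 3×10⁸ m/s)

Using E = mc²:
c² = (3×10⁸)² = 9×10¹⁶ m²/s²
E = 1.44 × 9×10¹⁶ = 1.296×10¹⁷ J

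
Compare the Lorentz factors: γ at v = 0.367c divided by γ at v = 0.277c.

γ₁ = 1/√(1 - 0.367²) = 1.075
γ₂ = 1/√(1 - 0.277²) = 1.041
γ₁/γ₂ = 1.075/1.041 = 1.033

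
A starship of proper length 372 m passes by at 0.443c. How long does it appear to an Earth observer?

Proper length L₀ = 372 m
γ = 1/√(1 - 0.443²) = 1.1154
L = L₀/γ = 372/1.1154 = 333.5 m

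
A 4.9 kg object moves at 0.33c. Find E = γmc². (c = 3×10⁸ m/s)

γ = 1/√(1 - 0.33²) = 1.0593
mc² = 4.9 × (3×10⁸)² = 4.410×10¹⁷ J
E = γmc² = 1.0593 × 4.410×10¹⁷ = 4.672×10¹⁷ J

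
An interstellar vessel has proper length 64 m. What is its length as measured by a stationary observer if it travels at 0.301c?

Proper length L₀ = 64 m
γ = 1/√(1 - 0.301²) = 1.0486
L = L₀/γ = 64/1.0486 = 61.03 m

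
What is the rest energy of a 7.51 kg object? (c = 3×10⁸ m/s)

c² = (3×10⁸)² = 9.000×10¹⁶ m²/s²
E₀ = mc² = 7.51 × 9.000×10¹⁶ = 6.759×10¹⁷ J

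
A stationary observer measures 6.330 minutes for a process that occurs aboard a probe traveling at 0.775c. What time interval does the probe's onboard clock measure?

Dilated time Δt = 6.330 minutes
γ = 1/√(1 - 0.775²) = 1.5824
Δt₀ = Δt/γ = 6.330/1.5824 = 4.000 minutes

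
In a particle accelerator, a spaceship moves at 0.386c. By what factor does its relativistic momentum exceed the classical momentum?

p_rel = γmv, p_class = mv
Ratio = γ = 1/√(1 - 0.386²)
= 1/√(0.851004) = 1.084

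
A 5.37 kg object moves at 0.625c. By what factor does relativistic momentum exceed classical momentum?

p_rel = γmv, p_class = mv
Ratio = γ = 1/√(1 - 0.625²) = 1.281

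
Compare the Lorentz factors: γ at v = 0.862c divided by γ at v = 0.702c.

γ₁ = 1/√(1 - 0.862²) = 1.973
γ₂ = 1/√(1 - 0.702²) = 1.404
γ₁/γ₂ = 1.973/1.404 = 1.405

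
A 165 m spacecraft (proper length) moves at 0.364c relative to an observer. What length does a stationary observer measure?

Proper length L₀ = 165 m
γ = 1/√(1 - 0.364²) = 1.0737
L = L₀/γ = 165/1.0737 = 153.7 m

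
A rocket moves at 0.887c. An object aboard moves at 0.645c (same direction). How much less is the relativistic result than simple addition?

Classical: u' + v = 0.645 + 0.887 = 1.532c
Relativistic: u = (0.645 + 0.887)/(1 + 0.572115) = 1.532/1.572115 = 0.9745c
Difference: 1.532 - 0.9745 = 0.5575c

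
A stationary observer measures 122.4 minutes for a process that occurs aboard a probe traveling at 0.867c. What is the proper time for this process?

Dilated time Δt = 122.4 minutes
γ = 1/√(1 - 0.867²) = 2.007
Δt₀ = Δt/γ = 122.4/2.007 = 60.99 minutes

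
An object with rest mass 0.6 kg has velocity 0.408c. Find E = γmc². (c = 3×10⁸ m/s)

γ = 1/√(1 - 0.408²) = 1.0953
mc² = 0.6 × (3×10⁸)² = 5.400×10¹⁶ J
E = γmc² = 1.0953 × 5.400×10¹⁶ = 5.915×10¹⁶ J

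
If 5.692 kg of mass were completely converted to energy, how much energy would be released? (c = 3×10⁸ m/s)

Using E = mc²:
c² = (3×10⁸)² = 9×10¹⁶ m²/s²
E = 5.692 × 9×10¹⁶ = 5.123×10¹⁷ J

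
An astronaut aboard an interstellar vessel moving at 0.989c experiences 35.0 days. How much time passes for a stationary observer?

Proper time Δt₀ = 35.0 days
γ = 1/√(1 - 0.989²) = 6.761
Δt = γΔt₀ = 6.761 × 35.0 = 236.6 days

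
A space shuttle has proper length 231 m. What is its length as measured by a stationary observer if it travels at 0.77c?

Proper length L₀ = 231 m
γ = 1/√(1 - 0.77²) = 1.567
L = L₀/γ = 231/1.567 = 147.4 m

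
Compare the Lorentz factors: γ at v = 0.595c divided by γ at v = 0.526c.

γ₁ = 1/√(1 - 0.595²) = 1.244
γ₂ = 1/√(1 - 0.526²) = 1.176
γ₁/γ₂ = 1.244/1.176 = 1.058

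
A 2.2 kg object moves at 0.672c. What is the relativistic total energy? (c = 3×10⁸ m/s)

γ = 1/√(1 - 0.672²) = 1.3503
mc² = 2.2 × (3×10⁸)² = 1.980×10¹⁷ J
E = γmc² = 1.3503 × 1.980×10¹⁷ = 2.674×10¹⁷ J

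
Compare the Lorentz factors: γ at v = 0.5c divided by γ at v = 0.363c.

γ₁ = 1/√(1 - 0.5²) = 1.155
γ₂ = 1/√(1 - 0.363²) = 1.073
γ₁/γ₂ = 1.155/1.073 = 1.076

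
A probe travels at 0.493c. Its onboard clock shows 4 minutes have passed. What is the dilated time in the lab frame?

Proper time Δt₀ = 4 minutes
γ = 1/√(1 - 0.493²) = 1.1494
Δt = γΔt₀ = 1.1494 × 4 = 4.598 minutes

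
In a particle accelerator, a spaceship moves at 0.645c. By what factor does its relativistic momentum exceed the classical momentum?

p_rel = γmv, p_class = mv
Ratio = γ = 1/√(1 - 0.645²)
= 1/√(0.583975) = 1.309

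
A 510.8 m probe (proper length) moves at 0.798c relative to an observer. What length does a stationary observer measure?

Proper length L₀ = 510.8 m
γ = 1/√(1 - 0.798²) = 1.6593
L = L₀/γ = 510.8/1.6593 = 307.8 m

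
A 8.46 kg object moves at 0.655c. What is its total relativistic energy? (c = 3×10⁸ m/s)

γ = 1/√(1 - 0.655²) = 1.3234
mc² = 8.46 × (3×10⁸)² = 7.614×10¹⁷ J
E = γmc² = 1.3234 × 7.614×10¹⁷ = 1.008×10¹⁸ J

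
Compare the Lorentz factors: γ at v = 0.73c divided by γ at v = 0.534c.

γ₁ = 1/√(1 - 0.73²) = 1.463
γ₂ = 1/√(1 - 0.534²) = 1.183
γ₁/γ₂ = 1.463/1.183 = 1.237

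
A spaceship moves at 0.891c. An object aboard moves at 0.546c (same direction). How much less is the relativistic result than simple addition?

Classical: u' + v = 0.546 + 0.891 = 1.437c
Relativistic: u = (0.546 + 0.891)/(1 + 0.486486) = 1.437/1.486486 = 0.9667c
Difference: 1.437 - 0.9667 = 0.4703c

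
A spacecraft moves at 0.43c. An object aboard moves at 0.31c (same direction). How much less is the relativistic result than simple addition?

Classical: u' + v = 0.31 + 0.43 = 0.74c
Relativistic: u = (0.31 + 0.43)/(1 + 0.1333) = 0.74/1.1333 = 0.65296c
Difference: 0.74 - 0.65296 = 0.08704c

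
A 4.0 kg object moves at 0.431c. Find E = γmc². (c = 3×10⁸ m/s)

γ = 1/√(1 - 0.431²) = 1.1082
mc² = 4.0 × (3×10⁸)² = 3.600×10¹⁷ J
E = γmc² = 1.1082 × 3.600×10¹⁷ = 3.990×10¹⁷ J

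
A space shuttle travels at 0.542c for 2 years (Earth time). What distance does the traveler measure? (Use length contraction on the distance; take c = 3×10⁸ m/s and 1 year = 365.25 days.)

Earth distance: d = v × t = 0.542c × 2 yr = 1.02625×10¹⁶ m
γ = 1.18994
d' = d/γ = 1.02625×10¹⁶/1.18994 = 8.624×10¹⁵ m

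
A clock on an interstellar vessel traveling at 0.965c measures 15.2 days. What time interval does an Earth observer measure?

Proper time Δt₀ = 15.2 days
γ = 1/√(1 - 0.965²) = 3.813
Δt = γΔt₀ = 3.813 × 15.2 = 57.96 days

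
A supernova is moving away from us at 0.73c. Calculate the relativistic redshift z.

β = 0.73
(1+β)/(1-β) = 1.73/0.27 = 6.407
√(6.407) = 2.531
z = 2.531 - 1 = 1.531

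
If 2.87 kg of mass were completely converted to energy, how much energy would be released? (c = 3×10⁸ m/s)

Using E = mc²:
c² = (3×10⁸)² = 9×10¹⁶ m²/s²
E = 2.87 × 9×10¹⁶ = 2.583×10¹⁷ J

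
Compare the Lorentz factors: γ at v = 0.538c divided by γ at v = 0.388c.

γ₁ = 1/√(1 - 0.538²) = 1.186
γ₂ = 1/√(1 - 0.388²) = 1.085
γ₁/γ₂ = 1.186/1.085 = 1.093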